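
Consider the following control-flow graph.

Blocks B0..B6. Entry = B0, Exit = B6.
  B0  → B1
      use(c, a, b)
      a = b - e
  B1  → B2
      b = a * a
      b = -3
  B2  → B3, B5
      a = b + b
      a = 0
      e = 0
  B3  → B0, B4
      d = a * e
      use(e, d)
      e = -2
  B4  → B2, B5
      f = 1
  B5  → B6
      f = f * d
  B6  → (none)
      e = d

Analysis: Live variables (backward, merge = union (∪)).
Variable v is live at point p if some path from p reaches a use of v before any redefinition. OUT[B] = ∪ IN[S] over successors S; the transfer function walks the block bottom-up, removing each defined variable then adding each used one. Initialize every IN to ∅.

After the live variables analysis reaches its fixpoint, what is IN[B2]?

Answer: {b, c, d, f}

Working:
Converged values:
  B0: | IN={a, b, c, d, e, f} | OUT={a, c, d, f}
  B1: | IN={a, c, d, f} | OUT={b, c, d, f}
  B2: | IN={b, c, d, f} | OUT={a, b, c, d, e, f}
  B3: | IN={a, b, c, e, f} | OUT={a, b, c, d, e, f}
  B4: | IN={b, c, d} | OUT={b, c, d, f}
  B5: | IN={d, f} | OUT={d}
  B6: | IN={d} | OUT={}

Merge at B2: OUT[B2] = IN[B3] ⊔ IN[B5] = {a, b, c, d, e, f}
Applying B2's transfer function to that OUT value gives IN[B2] (row B2 above).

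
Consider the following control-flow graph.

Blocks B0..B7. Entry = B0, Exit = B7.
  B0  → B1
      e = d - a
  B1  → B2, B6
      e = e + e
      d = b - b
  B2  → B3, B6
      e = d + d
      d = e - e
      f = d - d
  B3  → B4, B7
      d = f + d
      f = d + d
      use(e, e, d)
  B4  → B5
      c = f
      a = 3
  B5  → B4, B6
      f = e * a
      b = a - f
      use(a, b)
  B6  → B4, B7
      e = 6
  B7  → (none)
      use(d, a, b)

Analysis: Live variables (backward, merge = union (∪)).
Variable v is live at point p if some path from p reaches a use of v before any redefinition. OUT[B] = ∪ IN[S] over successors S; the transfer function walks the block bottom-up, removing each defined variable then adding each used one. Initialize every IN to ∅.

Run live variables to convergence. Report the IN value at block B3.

Answer: {a, b, d, e, f}

Derivation:
Fixpoint table:
  B0: | IN={a, b, d, f} | OUT={a, b, e, f}
  B1: | IN={a, b, e, f} | OUT={a, b, d, f}
  B2: | IN={a, b, d} | OUT={a, b, d, e, f}
  B3: | IN={a, b, d, e, f} | OUT={a, b, d, e, f}
  B4: | IN={d, e, f} | OUT={a, d, e}
  B5: | IN={a, d, e} | OUT={a, b, d, e, f}
  B6: | IN={a, b, d, f} | OUT={a, b, d, e, f}
  B7: | IN={a, b, d} | OUT={}

Merge at B3: OUT[B3] = IN[B4] ⊔ IN[B7] = {a, b, d, e, f}
Applying B3's transfer function to that OUT value gives IN[B3] (row B3 above).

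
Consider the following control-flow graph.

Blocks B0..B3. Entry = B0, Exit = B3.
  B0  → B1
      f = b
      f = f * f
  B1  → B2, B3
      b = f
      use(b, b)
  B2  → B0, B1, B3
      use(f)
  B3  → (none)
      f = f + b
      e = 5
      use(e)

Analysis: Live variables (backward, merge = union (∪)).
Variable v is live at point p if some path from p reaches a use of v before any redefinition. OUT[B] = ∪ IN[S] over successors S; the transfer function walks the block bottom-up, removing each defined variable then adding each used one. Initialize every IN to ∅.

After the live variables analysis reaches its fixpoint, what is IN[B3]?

Answer: {b, f}

Trace:
Converged values:
  B0: | IN={b} | OUT={f}
  B1: | IN={f} | OUT={b, f}
  B2: | IN={b, f} | OUT={b, f}
  B3: | IN={b, f} | OUT={}

B3 is the boundary node: OUT[B3] = {}
Applying B3's transfer function to that OUT value gives IN[B3] (row B3 above).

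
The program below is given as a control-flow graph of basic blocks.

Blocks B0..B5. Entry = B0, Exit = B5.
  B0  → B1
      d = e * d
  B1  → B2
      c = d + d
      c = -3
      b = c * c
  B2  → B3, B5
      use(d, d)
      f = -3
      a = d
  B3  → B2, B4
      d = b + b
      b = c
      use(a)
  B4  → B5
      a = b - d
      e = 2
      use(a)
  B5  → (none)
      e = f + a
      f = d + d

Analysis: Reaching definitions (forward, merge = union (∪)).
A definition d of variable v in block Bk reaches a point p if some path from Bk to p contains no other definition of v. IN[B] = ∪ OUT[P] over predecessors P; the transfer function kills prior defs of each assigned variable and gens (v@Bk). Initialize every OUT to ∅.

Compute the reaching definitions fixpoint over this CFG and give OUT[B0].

Per-block solution:
  B0:   IN={}   OUT={d@B0}
  B1:   IN={d@B0}   OUT={b@B1, c@B1, d@B0}
  B2:   IN={a@B2, b@B1, b@B3, c@B1, d@B0, d@B3, f@B2}   OUT={a@B2, b@B1, b@B3, c@B1, d@B0, d@B3, f@B2}
  B3:   IN={a@B2, b@B1, b@B3, c@B1, d@B0, d@B3, f@B2}   OUT={a@B2, b@B3, c@B1, d@B3, f@B2}
  B4:   IN={a@B2, b@B3, c@B1, d@B3, f@B2}   OUT={a@B4, b@B3, c@B1, d@B3, e@B4, f@B2}
  B5:   IN={a@B2, a@B4, b@B1, b@B3, c@B1, d@B0, d@B3, e@B4, f@B2}   OUT={a@B2, a@B4, b@B1, b@B3, c@B1, d@B0, d@B3, e@B5, f@B5}

B0 is the boundary node: IN[B0] = {}
Applying B0's transfer function to that IN value gives OUT[B0] (row B0 above).

Answer: {d@B0}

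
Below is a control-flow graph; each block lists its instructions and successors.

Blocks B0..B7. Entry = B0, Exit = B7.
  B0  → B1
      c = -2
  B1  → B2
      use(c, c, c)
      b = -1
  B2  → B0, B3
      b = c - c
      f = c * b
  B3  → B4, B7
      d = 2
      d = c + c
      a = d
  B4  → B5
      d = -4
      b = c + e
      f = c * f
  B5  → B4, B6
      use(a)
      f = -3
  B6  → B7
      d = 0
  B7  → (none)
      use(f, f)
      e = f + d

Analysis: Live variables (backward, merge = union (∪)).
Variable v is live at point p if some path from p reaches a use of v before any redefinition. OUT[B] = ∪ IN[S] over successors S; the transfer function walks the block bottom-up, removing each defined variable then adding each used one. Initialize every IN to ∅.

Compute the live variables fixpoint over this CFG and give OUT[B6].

Fixpoint table:
  B0: | IN={e} | OUT={c, e}
  B1: | IN={c, e} | OUT={c, e}
  B2: | IN={c, e} | OUT={c, e, f}
  B3: | IN={c, e, f} | OUT={a, c, d, e, f}
  B4: | IN={a, c, e, f} | OUT={a, c, e}
  B5: | IN={a, c, e} | OUT={a, c, e, f}
  B6: | IN={f} | OUT={d, f}
  B7: | IN={d, f} | OUT={}

Merge at B6: OUT[B6] = IN[B7] = {d, f}

Answer: {d, f}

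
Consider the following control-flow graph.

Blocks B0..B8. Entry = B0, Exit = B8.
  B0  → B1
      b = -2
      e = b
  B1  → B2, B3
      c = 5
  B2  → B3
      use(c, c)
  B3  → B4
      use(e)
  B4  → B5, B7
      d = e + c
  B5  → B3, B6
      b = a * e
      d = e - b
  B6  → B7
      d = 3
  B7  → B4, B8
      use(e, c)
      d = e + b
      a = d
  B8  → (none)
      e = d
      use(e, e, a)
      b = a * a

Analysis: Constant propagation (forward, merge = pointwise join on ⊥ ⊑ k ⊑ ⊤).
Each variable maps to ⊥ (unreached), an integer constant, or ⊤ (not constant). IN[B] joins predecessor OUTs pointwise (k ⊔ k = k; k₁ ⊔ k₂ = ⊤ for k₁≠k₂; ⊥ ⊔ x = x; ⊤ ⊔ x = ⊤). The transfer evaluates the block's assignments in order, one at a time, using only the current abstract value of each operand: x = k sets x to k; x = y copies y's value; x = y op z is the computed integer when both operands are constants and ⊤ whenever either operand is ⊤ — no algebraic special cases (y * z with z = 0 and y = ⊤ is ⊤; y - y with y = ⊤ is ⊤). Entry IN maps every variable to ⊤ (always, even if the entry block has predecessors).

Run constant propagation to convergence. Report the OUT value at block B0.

Answer: {a: ⊤, b: -2, c: ⊤, d: ⊤, e: -2, f: ⊤}

Working:
Converged values:
  B0:  IN=(all ⊤)  OUT={b:-2, e:-2; rest ⊤}
  B1:  IN={b:-2, e:-2; rest ⊤}  OUT={b:-2, c:5, e:-2; rest ⊤}
  B2:  IN={b:-2, c:5, e:-2; rest ⊤}  OUT={b:-2, c:5, e:-2; rest ⊤}
  B3:  IN={c:5, e:-2; rest ⊤}  OUT={c:5, e:-2; rest ⊤}
  B4:  IN={c:5, e:-2; rest ⊤}  OUT={c:5, d:3, e:-2; rest ⊤}
  B5:  IN={c:5, d:3, e:-2; rest ⊤}  OUT={c:5, e:-2; rest ⊤}
  B6:  IN={c:5, e:-2; rest ⊤}  OUT={c:5, d:3, e:-2; rest ⊤}
  B7:  IN={c:5, d:3, e:-2; rest ⊤}  OUT={c:5, e:-2; rest ⊤}
  B8:  IN={c:5, e:-2; rest ⊤}  OUT={c:5; rest ⊤}

B0 is the boundary node: IN[B0] = {a: ⊤, b: ⊤, c: ⊤, d: ⊤, e: ⊤, f: ⊤}
Applying B0's transfer function to that IN value gives OUT[B0] (row B0 above).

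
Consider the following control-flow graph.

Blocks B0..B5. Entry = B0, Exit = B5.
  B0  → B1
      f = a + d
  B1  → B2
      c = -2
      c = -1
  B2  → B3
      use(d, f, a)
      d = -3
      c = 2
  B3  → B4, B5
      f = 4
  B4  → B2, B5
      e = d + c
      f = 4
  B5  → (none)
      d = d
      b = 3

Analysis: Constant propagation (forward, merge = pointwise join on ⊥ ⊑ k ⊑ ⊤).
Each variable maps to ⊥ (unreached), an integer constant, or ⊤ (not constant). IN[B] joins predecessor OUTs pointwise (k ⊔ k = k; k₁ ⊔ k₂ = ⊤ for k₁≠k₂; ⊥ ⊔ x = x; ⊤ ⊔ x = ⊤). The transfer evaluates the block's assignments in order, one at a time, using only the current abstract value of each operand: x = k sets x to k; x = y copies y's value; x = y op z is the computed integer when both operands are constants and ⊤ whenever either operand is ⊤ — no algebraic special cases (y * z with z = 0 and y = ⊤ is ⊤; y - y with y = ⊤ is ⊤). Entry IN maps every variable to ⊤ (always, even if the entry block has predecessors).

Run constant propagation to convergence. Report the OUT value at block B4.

Fixpoint table:
  B0:   IN=(all ⊤)   OUT=(all ⊤)
  B1:   IN=(all ⊤)   OUT={c:-1; rest ⊤}
  B2:   IN=(all ⊤)   OUT={c:2, d:-3; rest ⊤}
  B3:   IN={c:2, d:-3; rest ⊤}   OUT={c:2, d:-3, f:4; rest ⊤}
  B4:   IN={c:2, d:-3, f:4; rest ⊤}   OUT={c:2, d:-3, e:-1, f:4; rest ⊤}
  B5:   IN={c:2, d:-3, f:4; rest ⊤}   OUT={b:3, c:2, d:-3, f:4; rest ⊤}

Merge at B4: IN[B4] = OUT[B3] = {a: ⊤, b: ⊤, c: 2, d: -3, e: ⊤, f: 4}
Applying B4's transfer function to that IN value gives OUT[B4] (row B4 above).

Answer: {a: ⊤, b: ⊤, c: 2, d: -3, e: -1, f: 4}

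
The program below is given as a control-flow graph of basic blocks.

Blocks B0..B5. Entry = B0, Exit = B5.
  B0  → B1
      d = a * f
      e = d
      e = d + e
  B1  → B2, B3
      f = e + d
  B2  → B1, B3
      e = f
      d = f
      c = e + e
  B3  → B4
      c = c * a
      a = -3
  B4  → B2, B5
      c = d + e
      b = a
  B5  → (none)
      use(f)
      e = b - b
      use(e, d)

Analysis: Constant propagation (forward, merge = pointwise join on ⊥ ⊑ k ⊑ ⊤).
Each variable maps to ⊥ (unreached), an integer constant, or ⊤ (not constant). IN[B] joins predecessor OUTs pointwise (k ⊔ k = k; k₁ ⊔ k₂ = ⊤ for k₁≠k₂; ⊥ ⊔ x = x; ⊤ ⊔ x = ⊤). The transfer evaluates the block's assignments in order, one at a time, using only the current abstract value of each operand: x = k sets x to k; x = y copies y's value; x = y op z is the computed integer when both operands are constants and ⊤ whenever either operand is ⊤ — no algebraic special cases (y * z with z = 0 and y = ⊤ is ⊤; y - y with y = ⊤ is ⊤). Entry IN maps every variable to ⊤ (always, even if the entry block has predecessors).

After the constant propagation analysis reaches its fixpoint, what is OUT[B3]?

Answer: {a: -3, b: ⊤, c: ⊤, d: ⊤, e: ⊤, f: ⊤}

Derivation:
Converged values:
  B0:   IN=(all ⊤)   OUT=(all ⊤)
  B1:   IN=(all ⊤)   OUT=(all ⊤)
  B2:   IN=(all ⊤)   OUT=(all ⊤)
  B3:   IN=(all ⊤)   OUT={a:-3; rest ⊤}
  B4:   IN={a:-3; rest ⊤}   OUT={a:-3, b:-3; rest ⊤}
  B5:   IN={a:-3, b:-3; rest ⊤}   OUT={a:-3, b:-3, e:0; rest ⊤}

Merge at B3: IN[B3] = OUT[B1] ⊔ OUT[B2] = {a: ⊤, b: ⊤, c: ⊤, d: ⊤, e: ⊤, f: ⊤}
Applying B3's transfer function to that IN value gives OUT[B3] (row B3 above).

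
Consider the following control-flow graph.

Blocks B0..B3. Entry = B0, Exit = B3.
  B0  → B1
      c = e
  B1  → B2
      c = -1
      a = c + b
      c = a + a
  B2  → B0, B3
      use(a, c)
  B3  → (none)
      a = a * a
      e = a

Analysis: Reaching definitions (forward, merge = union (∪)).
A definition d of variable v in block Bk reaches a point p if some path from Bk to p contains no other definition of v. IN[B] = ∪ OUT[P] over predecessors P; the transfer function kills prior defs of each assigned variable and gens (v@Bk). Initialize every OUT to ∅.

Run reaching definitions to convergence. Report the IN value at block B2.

Per-block solution:
  B0:  IN={a@B1, c@B1}  OUT={a@B1, c@B0}
  B1:  IN={a@B1, c@B0}  OUT={a@B1, c@B1}
  B2:  IN={a@B1, c@B1}  OUT={a@B1, c@B1}
  B3:  IN={a@B1, c@B1}  OUT={a@B3, c@B1, e@B3}

Merge at B2: IN[B2] = OUT[B1] = {a@B1, c@B1}

Answer: {a@B1, c@B1}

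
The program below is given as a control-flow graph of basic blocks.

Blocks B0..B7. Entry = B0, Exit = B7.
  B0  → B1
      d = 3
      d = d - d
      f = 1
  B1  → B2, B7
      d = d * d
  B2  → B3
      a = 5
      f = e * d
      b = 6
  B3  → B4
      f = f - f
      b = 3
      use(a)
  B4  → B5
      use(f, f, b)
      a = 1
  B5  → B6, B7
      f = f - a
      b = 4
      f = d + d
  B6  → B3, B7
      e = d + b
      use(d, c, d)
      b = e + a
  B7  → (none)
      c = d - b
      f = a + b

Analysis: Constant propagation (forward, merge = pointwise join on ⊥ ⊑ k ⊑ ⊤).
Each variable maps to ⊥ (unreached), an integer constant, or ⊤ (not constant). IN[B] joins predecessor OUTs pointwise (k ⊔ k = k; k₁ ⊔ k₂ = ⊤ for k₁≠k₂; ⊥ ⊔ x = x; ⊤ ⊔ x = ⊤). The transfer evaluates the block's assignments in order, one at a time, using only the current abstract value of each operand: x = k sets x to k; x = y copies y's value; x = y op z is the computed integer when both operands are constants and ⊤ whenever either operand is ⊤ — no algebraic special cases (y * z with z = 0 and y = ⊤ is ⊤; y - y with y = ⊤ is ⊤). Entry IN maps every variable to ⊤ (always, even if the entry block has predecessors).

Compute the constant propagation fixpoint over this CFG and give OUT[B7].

Fixpoint table:
  B0:  IN=(all ⊤)  OUT={d:0, f:1; rest ⊤}
  B1:  IN={d:0, f:1; rest ⊤}  OUT={d:0, f:1; rest ⊤}
  B2:  IN={d:0, f:1; rest ⊤}  OUT={a:5, b:6, d:0; rest ⊤}
  B3:  IN={d:0; rest ⊤}  OUT={b:3, d:0; rest ⊤}
  B4:  IN={b:3, d:0; rest ⊤}  OUT={a:1, b:3, d:0; rest ⊤}
  B5:  IN={a:1, b:3, d:0; rest ⊤}  OUT={a:1, b:4, d:0, f:0; rest ⊤}
  B6:  IN={a:1, b:4, d:0, f:0; rest ⊤}  OUT={a:1, b:5, d:0, e:4, f:0; rest ⊤}
  B7:  IN={d:0; rest ⊤}  OUT={d:0; rest ⊤}

Merge at B7: IN[B7] = OUT[B1] ⊔ OUT[B5] ⊔ OUT[B6] = {a: ⊤, b: ⊤, c: ⊤, d: 0, e: ⊤, f: ⊤}
Applying B7's transfer function to that IN value gives OUT[B7] (row B7 above).

Answer: {a: ⊤, b: ⊤, c: ⊤, d: 0, e: ⊤, f: ⊤}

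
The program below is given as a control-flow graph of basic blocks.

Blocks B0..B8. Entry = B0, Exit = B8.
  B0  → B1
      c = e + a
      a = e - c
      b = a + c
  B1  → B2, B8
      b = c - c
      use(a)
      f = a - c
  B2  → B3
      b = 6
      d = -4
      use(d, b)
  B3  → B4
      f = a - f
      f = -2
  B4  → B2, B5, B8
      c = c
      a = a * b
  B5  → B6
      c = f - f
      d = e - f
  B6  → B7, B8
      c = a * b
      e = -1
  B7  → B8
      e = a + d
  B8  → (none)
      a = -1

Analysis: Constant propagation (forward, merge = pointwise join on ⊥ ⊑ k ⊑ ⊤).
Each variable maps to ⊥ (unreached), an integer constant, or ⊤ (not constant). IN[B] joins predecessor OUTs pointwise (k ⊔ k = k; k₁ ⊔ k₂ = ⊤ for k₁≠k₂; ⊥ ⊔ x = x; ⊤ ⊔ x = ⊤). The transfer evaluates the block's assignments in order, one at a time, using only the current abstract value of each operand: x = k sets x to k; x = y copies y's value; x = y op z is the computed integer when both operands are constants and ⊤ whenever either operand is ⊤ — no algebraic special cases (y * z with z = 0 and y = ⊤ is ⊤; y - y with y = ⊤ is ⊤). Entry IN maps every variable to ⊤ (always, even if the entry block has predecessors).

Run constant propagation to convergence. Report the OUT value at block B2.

Answer: {a: ⊤, b: 6, c: ⊤, d: -4, e: ⊤, f: ⊤}

Trace:
Fixpoint table:
  B0:   IN=(all ⊤)   OUT=(all ⊤)
  B1:   IN=(all ⊤)   OUT=(all ⊤)
  B2:   IN=(all ⊤)   OUT={b:6, d:-4; rest ⊤}
  B3:   IN={b:6, d:-4; rest ⊤}   OUT={b:6, d:-4, f:-2; rest ⊤}
  B4:   IN={b:6, d:-4, f:-2; rest ⊤}   OUT={b:6, d:-4, f:-2; rest ⊤}
  B5:   IN={b:6, d:-4, f:-2; rest ⊤}   OUT={b:6, c:0, f:-2; rest ⊤}
  B6:   IN={b:6, c:0, f:-2; rest ⊤}   OUT={b:6, e:-1, f:-2; rest ⊤}
  B7:   IN={b:6, e:-1, f:-2; rest ⊤}   OUT={b:6, f:-2; rest ⊤}
  B8:   IN=(all ⊤)   OUT={a:-1; rest ⊤}

Merge at B2: IN[B2] = OUT[B1] ⊔ OUT[B4] = {a: ⊤, b: ⊤, c: ⊤, d: ⊤, e: ⊤, f: ⊤}
Applying B2's transfer function to that IN value gives OUT[B2] (row B2 above).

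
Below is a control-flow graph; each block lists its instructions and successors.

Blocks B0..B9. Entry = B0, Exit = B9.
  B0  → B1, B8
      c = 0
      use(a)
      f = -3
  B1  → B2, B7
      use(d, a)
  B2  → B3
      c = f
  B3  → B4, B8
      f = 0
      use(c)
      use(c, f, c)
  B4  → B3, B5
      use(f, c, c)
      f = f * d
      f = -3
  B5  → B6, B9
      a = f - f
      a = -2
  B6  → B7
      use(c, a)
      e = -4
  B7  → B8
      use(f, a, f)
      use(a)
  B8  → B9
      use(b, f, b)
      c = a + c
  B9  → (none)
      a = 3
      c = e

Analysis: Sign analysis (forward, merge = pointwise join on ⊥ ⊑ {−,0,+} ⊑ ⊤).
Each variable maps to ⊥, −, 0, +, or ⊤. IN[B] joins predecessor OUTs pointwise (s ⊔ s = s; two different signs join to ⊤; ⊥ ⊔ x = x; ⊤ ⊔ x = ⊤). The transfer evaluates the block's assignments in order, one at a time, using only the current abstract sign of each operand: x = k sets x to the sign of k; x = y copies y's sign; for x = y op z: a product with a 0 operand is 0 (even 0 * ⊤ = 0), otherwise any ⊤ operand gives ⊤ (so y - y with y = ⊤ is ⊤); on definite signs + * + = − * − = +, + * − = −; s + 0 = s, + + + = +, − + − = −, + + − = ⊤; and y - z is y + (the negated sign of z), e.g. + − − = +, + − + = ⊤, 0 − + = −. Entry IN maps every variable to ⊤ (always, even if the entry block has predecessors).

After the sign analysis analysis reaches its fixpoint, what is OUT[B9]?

Per-block solution:
  B0:   IN=(all ⊤)   OUT={c:0, f:-; rest ⊤}
  B1:   IN={c:0, f:-; rest ⊤}   OUT={c:0, f:-; rest ⊤}
  B2:   IN={c:0, f:-; rest ⊤}   OUT={c:-, f:-; rest ⊤}
  B3:   IN={c:-, f:-; rest ⊤}   OUT={c:-, f:0; rest ⊤}
  B4:   IN={c:-, f:0; rest ⊤}   OUT={c:-, f:-; rest ⊤}
  B5:   IN={c:-, f:-; rest ⊤}   OUT={a:-, c:-, f:-; rest ⊤}
  B6:   IN={a:-, c:-, f:-; rest ⊤}   OUT={a:-, c:-, e:-, f:-; rest ⊤}
  B7:   IN={f:-; rest ⊤}   OUT={f:-; rest ⊤}
  B8:   IN=(all ⊤)   OUT=(all ⊤)
  B9:   IN=(all ⊤)   OUT={a:+; rest ⊤}

Merge at B9: IN[B9] = OUT[B5] ⊔ OUT[B8] = {a: ⊤, b: ⊤, c: ⊤, d: ⊤, e: ⊤, f: ⊤}
Applying B9's transfer function to that IN value gives OUT[B9] (row B9 above).

Answer: {a: +, b: ⊤, c: ⊤, d: ⊤, e: ⊤, f: ⊤}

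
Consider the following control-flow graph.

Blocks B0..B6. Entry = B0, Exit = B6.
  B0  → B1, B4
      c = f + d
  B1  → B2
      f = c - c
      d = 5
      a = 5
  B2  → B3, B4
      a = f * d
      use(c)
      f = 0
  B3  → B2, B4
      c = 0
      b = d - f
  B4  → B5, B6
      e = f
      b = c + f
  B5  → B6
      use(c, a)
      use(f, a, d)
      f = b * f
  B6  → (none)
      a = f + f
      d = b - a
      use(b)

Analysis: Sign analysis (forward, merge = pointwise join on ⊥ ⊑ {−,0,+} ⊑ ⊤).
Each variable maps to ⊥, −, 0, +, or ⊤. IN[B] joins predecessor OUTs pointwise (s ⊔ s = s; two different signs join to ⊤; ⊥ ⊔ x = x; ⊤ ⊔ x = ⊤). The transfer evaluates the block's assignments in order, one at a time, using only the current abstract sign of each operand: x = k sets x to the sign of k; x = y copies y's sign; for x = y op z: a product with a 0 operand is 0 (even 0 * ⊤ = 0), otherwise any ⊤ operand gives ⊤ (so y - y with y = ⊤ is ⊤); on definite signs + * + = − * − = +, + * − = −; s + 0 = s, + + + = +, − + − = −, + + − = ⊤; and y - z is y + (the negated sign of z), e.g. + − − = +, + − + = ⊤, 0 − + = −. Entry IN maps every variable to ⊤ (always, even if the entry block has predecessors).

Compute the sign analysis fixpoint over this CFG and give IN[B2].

Answer: {a: ⊤, b: ⊤, c: ⊤, d: +, e: ⊤, f: ⊤}

Working:
Per-block solution:
  B0:  IN=(all ⊤)  OUT=(all ⊤)
  B1:  IN=(all ⊤)  OUT={a:+, d:+; rest ⊤}
  B2:  IN={d:+; rest ⊤}  OUT={d:+, f:0; rest ⊤}
  B3:  IN={d:+, f:0; rest ⊤}  OUT={b:+, c:0, d:+, f:0; rest ⊤}
  B4:  IN=(all ⊤)  OUT=(all ⊤)
  B5:  IN=(all ⊤)  OUT=(all ⊤)
  B6:  IN=(all ⊤)  OUT=(all ⊤)

Merge at B2: IN[B2] = OUT[B1] ⊔ OUT[B3] = {a: ⊤, b: ⊤, c: ⊤, d: +, e: ⊤, f: ⊤}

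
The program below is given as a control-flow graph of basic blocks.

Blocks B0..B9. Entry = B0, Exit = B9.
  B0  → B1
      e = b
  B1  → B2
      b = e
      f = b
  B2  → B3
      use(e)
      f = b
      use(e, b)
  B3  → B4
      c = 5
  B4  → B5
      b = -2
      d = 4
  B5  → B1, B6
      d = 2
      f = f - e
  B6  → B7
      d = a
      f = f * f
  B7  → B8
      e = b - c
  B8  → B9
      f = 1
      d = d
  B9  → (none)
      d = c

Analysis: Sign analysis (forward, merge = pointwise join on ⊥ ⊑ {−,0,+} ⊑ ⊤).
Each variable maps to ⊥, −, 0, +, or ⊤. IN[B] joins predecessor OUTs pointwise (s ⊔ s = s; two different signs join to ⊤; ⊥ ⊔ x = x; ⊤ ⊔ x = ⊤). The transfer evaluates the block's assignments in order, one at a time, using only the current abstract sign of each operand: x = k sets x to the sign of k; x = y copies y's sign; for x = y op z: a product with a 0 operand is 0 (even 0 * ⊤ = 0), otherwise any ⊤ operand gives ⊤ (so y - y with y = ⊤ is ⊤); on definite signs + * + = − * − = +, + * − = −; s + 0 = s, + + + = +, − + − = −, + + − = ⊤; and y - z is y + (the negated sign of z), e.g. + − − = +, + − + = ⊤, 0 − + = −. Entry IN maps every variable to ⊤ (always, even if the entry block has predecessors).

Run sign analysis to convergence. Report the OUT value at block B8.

Per-block solution:
  B0:  IN=(all ⊤)  OUT=(all ⊤)
  B1:  IN=(all ⊤)  OUT=(all ⊤)
  B2:  IN=(all ⊤)  OUT=(all ⊤)
  B3:  IN=(all ⊤)  OUT={c:+; rest ⊤}
  B4:  IN={c:+; rest ⊤}  OUT={b:-, c:+, d:+; rest ⊤}
  B5:  IN={b:-, c:+, d:+; rest ⊤}  OUT={b:-, c:+, d:+; rest ⊤}
  B6:  IN={b:-, c:+, d:+; rest ⊤}  OUT={b:-, c:+; rest ⊤}
  B7:  IN={b:-, c:+; rest ⊤}  OUT={b:-, c:+, e:-; rest ⊤}
  B8:  IN={b:-, c:+, e:-; rest ⊤}  OUT={b:-, c:+, e:-, f:+; rest ⊤}
  B9:  IN={b:-, c:+, e:-, f:+; rest ⊤}  OUT={b:-, c:+, d:+, e:-, f:+; rest ⊤}

Merge at B8: IN[B8] = OUT[B7] = {a: ⊤, b: -, c: +, d: ⊤, e: -, f: ⊤}
Applying B8's transfer function to that IN value gives OUT[B8] (row B8 above).

Answer: {a: ⊤, b: -, c: +, d: ⊤, e: -, f: +}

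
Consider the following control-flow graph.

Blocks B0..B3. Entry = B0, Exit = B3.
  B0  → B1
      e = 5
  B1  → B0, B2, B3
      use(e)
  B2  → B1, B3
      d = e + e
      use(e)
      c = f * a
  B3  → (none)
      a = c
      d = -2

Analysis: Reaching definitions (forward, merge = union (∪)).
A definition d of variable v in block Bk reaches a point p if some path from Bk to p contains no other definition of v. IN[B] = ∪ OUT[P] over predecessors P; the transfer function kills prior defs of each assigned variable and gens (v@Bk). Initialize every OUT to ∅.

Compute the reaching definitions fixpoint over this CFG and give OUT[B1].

Answer: {c@B2, d@B2, e@B0}

Derivation:
Per-block solution:
  B0: | IN={c@B2, d@B2, e@B0} | OUT={c@B2, d@B2, e@B0}
  B1: | IN={c@B2, d@B2, e@B0} | OUT={c@B2, d@B2, e@B0}
  B2: | IN={c@B2, d@B2, e@B0} | OUT={c@B2, d@B2, e@B0}
  B3: | IN={c@B2, d@B2, e@B0} | OUT={a@B3, c@B2, d@B3, e@B0}

Merge at B1: IN[B1] = OUT[B0] ⊔ OUT[B2] = {c@B2, d@B2, e@B0}
Applying B1's transfer function to that IN value gives OUT[B1] (row B1 above).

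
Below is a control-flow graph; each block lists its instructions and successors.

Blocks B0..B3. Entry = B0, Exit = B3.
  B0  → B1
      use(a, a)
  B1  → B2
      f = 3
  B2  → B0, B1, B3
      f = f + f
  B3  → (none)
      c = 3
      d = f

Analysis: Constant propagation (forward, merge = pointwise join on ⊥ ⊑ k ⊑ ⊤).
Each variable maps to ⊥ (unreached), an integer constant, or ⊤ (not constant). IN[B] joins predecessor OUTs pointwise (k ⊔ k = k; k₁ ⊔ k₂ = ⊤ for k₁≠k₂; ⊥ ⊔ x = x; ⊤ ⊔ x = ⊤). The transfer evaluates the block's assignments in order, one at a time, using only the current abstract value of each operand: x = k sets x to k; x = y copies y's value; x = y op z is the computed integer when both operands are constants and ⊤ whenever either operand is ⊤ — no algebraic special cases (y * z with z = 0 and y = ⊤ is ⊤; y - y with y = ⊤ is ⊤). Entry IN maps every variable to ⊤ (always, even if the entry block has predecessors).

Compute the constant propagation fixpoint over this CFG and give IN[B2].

Answer: {a: ⊤, b: ⊤, c: ⊤, d: ⊤, e: ⊤, f: 3}

Trace:
Converged values:
  B0:   IN=(all ⊤)   OUT=(all ⊤)
  B1:   IN=(all ⊤)   OUT={f:3; rest ⊤}
  B2:   IN={f:3; rest ⊤}   OUT={f:6; rest ⊤}
  B3:   IN={f:6; rest ⊤}   OUT={c:3, d:6, f:6; rest ⊤}

Merge at B2: IN[B2] = OUT[B1] = {a: ⊤, b: ⊤, c: ⊤, d: ⊤, e: ⊤, f: 3}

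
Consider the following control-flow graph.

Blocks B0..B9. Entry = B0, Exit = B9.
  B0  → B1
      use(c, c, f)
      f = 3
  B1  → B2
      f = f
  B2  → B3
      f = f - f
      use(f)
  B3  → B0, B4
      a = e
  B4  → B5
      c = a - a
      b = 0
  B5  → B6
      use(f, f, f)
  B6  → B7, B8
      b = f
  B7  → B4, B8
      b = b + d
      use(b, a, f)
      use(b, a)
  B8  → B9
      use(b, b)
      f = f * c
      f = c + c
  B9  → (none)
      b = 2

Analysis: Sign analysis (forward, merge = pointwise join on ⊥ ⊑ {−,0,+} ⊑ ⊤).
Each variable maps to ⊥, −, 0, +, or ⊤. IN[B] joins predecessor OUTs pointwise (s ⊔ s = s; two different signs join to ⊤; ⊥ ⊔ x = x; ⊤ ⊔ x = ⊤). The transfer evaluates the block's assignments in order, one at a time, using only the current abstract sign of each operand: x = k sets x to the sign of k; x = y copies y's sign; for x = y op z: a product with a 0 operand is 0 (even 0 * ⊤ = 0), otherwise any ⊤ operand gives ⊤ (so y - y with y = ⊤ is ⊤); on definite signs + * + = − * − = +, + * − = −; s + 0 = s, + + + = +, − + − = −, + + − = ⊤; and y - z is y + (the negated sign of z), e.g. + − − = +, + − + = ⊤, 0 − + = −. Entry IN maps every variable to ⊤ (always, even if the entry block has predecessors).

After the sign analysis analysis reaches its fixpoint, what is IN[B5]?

Per-block solution:
  B0: | IN=(all ⊤) | OUT={f:+; rest ⊤}
  B1: | IN={f:+; rest ⊤} | OUT={f:+; rest ⊤}
  B2: | IN={f:+; rest ⊤} | OUT=(all ⊤)
  B3: | IN=(all ⊤) | OUT=(all ⊤)
  B4: | IN=(all ⊤) | OUT={b:0; rest ⊤}
  B5: | IN={b:0; rest ⊤} | OUT={b:0; rest ⊤}
  B6: | IN={b:0; rest ⊤} | OUT=(all ⊤)
  B7: | IN=(all ⊤) | OUT=(all ⊤)
  B8: | IN=(all ⊤) | OUT=(all ⊤)
  B9: | IN=(all ⊤) | OUT={b:+; rest ⊤}

Merge at B5: IN[B5] = OUT[B4] = {a: ⊤, b: 0, c: ⊤, d: ⊤, e: ⊤, f: ⊤}

Answer: {a: ⊤, b: 0, c: ⊤, d: ⊤, e: ⊤, f: ⊤}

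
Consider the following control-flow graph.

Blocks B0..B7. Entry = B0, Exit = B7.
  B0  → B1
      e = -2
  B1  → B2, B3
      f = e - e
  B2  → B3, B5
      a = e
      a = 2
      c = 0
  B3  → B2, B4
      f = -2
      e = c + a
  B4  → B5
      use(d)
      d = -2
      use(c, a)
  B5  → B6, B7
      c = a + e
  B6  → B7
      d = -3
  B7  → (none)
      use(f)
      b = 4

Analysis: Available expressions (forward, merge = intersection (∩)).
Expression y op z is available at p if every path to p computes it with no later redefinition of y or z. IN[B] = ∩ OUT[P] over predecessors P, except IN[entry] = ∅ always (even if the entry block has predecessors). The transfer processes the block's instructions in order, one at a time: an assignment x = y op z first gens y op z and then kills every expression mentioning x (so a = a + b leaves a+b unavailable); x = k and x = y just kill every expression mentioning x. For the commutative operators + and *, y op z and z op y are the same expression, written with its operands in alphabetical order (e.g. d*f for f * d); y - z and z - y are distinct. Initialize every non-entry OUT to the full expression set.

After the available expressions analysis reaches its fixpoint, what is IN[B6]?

Fixpoint table:
  B0:   IN={}   OUT={}
  B1:   IN={}   OUT={e-e}
  B2:   IN={}   OUT={}
  B3:   IN={}   OUT={a+c}
  B4:   IN={a+c}   OUT={a+c}
  B5:   IN={}   OUT={a+e}
  B6:   IN={a+e}   OUT={a+e}
  B7:   IN={a+e}   OUT={a+e}

Merge at B6: IN[B6] = OUT[B5] = {a+e}

Answer: {a+e}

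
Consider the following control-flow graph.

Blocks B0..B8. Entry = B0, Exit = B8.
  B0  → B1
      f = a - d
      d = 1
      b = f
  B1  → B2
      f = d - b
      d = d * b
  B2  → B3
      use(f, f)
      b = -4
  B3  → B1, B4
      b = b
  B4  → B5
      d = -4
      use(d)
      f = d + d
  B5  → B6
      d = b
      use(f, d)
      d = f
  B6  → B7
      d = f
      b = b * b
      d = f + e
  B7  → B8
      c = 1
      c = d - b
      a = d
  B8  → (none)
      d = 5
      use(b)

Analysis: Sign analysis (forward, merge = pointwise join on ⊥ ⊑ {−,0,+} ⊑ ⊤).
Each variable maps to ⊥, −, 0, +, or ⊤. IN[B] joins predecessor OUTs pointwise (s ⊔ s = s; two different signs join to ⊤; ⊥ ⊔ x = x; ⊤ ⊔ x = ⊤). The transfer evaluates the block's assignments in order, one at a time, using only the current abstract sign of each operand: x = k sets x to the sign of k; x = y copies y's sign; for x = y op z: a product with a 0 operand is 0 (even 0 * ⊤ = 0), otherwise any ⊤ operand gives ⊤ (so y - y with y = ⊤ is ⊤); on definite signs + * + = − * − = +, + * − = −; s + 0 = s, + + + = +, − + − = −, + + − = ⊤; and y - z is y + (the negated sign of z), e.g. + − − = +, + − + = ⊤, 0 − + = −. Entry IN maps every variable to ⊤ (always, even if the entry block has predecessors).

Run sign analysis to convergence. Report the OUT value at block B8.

Per-block solution:
  B0: | IN=(all ⊤) | OUT={d:+; rest ⊤}
  B1: | IN=(all ⊤) | OUT=(all ⊤)
  B2: | IN=(all ⊤) | OUT={b:-; rest ⊤}
  B3: | IN={b:-; rest ⊤} | OUT={b:-; rest ⊤}
  B4: | IN={b:-; rest ⊤} | OUT={b:-, d:-, f:-; rest ⊤}
  B5: | IN={b:-, d:-, f:-; rest ⊤} | OUT={b:-, d:-, f:-; rest ⊤}
  B6: | IN={b:-, d:-, f:-; rest ⊤} | OUT={b:+, f:-; rest ⊤}
  B7: | IN={b:+, f:-; rest ⊤} | OUT={b:+, f:-; rest ⊤}
  B8: | IN={b:+, f:-; rest ⊤} | OUT={b:+, d:+, f:-; rest ⊤}

Merge at B8: IN[B8] = OUT[B7] = {a: ⊤, b: +, c: ⊤, d: ⊤, e: ⊤, f: -}
Applying B8's transfer function to that IN value gives OUT[B8] (row B8 above).

Answer: {a: ⊤, b: +, c: ⊤, d: +, e: ⊤, f: -}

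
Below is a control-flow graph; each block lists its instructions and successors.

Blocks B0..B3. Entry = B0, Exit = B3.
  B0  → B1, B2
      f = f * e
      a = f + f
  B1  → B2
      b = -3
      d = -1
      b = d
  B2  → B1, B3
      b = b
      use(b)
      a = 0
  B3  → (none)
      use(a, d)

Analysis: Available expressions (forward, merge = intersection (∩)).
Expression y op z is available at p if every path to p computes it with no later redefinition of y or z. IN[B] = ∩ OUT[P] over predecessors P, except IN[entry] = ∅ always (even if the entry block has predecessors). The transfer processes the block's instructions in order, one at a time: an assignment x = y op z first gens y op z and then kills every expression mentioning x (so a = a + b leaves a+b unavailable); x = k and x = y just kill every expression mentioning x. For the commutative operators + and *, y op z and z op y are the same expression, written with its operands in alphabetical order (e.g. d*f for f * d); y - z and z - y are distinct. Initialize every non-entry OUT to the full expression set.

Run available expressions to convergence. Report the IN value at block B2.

Answer: {f+f}

Derivation:
Fixpoint table:
  B0:  IN={}  OUT={f+f}
  B1:  IN={f+f}  OUT={f+f}
  B2:  IN={f+f}  OUT={f+f}
  B3:  IN={f+f}  OUT={f+f}

Merge at B2: IN[B2] = OUT[B0] ∩ OUT[B1] = {f+f}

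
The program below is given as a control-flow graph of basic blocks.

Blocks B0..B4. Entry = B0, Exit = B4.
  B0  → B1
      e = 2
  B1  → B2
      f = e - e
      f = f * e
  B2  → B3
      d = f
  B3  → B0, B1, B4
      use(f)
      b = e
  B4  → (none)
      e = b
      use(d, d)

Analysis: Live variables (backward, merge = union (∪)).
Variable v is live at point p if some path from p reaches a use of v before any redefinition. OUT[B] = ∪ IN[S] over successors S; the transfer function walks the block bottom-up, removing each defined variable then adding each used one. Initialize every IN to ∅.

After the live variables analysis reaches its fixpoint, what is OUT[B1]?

Answer: {e, f}

Derivation:
Fixpoint table:
  B0:   IN={}   OUT={e}
  B1:   IN={e}   OUT={e, f}
  B2:   IN={e, f}   OUT={d, e, f}
  B3:   IN={d, e, f}   OUT={b, d, e}
  B4:   IN={b, d}   OUT={}

Merge at B1: OUT[B1] = IN[B2] = {e, f}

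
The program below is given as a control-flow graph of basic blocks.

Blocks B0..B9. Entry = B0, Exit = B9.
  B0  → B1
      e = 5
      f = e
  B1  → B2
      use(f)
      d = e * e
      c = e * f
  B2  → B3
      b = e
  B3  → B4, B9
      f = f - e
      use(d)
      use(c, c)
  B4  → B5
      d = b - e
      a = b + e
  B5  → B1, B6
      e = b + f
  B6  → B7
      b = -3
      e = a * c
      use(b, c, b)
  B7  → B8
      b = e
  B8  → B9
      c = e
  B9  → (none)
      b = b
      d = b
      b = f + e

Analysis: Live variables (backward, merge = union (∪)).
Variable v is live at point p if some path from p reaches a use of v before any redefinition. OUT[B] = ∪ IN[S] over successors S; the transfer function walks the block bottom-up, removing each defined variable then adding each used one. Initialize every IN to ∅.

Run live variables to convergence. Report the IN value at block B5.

Per-block solution:
  B0: | IN={} | OUT={e, f}
  B1: | IN={e, f} | OUT={c, d, e, f}
  B2: | IN={c, d, e, f} | OUT={b, c, d, e, f}
  B3: | IN={b, c, d, e, f} | OUT={b, c, e, f}
  B4: | IN={b, c, e, f} | OUT={a, b, c, f}
  B5: | IN={a, b, c, f} | OUT={a, c, e, f}
  B6: | IN={a, c, f} | OUT={e, f}
  B7: | IN={e, f} | OUT={b, e, f}
  B8: | IN={b, e, f} | OUT={b, e, f}
  B9: | IN={b, e, f} | OUT={}

Merge at B5: OUT[B5] = IN[B1] ⊔ IN[B6] = {a, c, e, f}
Applying B5's transfer function to that OUT value gives IN[B5] (row B5 above).

Answer: {a, b, c, f}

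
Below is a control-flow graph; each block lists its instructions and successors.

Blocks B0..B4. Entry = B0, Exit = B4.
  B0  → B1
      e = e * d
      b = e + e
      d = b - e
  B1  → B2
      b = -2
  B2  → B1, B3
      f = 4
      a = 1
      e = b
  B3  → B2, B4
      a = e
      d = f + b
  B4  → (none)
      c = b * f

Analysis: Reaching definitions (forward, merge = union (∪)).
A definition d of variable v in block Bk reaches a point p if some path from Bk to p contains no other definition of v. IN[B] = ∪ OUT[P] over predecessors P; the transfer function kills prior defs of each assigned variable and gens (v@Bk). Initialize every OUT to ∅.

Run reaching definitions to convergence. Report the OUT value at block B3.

Converged values:
  B0: | IN={} | OUT={b@B0, d@B0, e@B0}
  B1: | IN={a@B2, b@B0, b@B1, d@B0, d@B3, e@B0, e@B2, f@B2} | OUT={a@B2, b@B1, d@B0, d@B3, e@B0, e@B2, f@B2}
  B2: | IN={a@B2, a@B3, b@B1, d@B0, d@B3, e@B0, e@B2, f@B2} | OUT={a@B2, b@B1, d@B0, d@B3, e@B2, f@B2}
  B3: | IN={a@B2, b@B1, d@B0, d@B3, e@B2, f@B2} | OUT={a@B3, b@B1, d@B3, e@B2, f@B2}
  B4: | IN={a@B3, b@B1, d@B3, e@B2, f@B2} | OUT={a@B3, b@B1, c@B4, d@B3, e@B2, f@B2}

Merge at B3: IN[B3] = OUT[B2] = {a@B2, b@B1, d@B0, d@B3, e@B2, f@B2}
Applying B3's transfer function to that IN value gives OUT[B3] (row B3 above).

Answer: {a@B3, b@B1, d@B3, e@B2, f@B2}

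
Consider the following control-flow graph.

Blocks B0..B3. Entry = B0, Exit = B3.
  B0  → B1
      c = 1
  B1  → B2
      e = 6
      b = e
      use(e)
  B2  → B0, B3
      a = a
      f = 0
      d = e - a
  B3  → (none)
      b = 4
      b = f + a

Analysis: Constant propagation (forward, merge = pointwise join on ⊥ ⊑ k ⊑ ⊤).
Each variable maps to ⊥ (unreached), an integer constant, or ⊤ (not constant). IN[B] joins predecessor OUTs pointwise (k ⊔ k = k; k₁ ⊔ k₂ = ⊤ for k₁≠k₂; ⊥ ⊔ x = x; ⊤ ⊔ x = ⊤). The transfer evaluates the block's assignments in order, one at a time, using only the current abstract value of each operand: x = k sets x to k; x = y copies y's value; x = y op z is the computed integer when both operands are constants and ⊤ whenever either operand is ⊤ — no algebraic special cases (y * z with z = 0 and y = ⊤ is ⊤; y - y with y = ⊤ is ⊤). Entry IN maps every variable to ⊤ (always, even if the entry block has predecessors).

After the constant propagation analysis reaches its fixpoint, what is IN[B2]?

Per-block solution:
  B0: | IN=(all ⊤) | OUT={c:1; rest ⊤}
  B1: | IN={c:1; rest ⊤} | OUT={b:6, c:1, e:6; rest ⊤}
  B2: | IN={b:6, c:1, e:6; rest ⊤} | OUT={b:6, c:1, e:6, f:0; rest ⊤}
  B3: | IN={b:6, c:1, e:6, f:0; rest ⊤} | OUT={c:1, e:6, f:0; rest ⊤}

Merge at B2: IN[B2] = OUT[B1] = {a: ⊤, b: 6, c: 1, d: ⊤, e: 6, f: ⊤}

Answer: {a: ⊤, b: 6, c: 1, d: ⊤, e: 6, f: ⊤}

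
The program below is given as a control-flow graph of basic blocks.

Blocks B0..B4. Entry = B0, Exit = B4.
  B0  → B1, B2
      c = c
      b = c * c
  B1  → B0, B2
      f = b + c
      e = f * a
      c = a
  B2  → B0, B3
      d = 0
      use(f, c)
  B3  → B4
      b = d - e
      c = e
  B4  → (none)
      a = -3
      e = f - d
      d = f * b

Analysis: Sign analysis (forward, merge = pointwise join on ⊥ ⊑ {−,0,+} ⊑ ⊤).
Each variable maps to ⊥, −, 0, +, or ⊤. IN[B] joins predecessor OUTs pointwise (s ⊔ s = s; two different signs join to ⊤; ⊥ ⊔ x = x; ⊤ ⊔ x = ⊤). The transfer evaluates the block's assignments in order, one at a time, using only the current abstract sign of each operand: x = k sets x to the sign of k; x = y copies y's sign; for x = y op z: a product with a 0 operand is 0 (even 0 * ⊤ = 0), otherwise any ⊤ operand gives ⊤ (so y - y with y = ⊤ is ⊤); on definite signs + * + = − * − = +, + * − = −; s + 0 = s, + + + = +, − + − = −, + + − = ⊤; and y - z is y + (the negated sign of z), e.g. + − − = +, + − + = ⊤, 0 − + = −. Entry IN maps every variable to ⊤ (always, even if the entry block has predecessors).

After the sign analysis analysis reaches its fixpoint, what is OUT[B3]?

Answer: {a: ⊤, b: ⊤, c: ⊤, d: 0, e: ⊤, f: ⊤}

Derivation:
Converged values:
  B0:   IN=(all ⊤)   OUT=(all ⊤)
  B1:   IN=(all ⊤)   OUT=(all ⊤)
  B2:   IN=(all ⊤)   OUT={d:0; rest ⊤}
  B3:   IN={d:0; rest ⊤}   OUT={d:0; rest ⊤}
  B4:   IN={d:0; rest ⊤}   OUT={a:-; rest ⊤}

Merge at B3: IN[B3] = OUT[B2] = {a: ⊤, b: ⊤, c: ⊤, d: 0, e: ⊤, f: ⊤}
Applying B3's transfer function to that IN value gives OUT[B3] (row B3 above).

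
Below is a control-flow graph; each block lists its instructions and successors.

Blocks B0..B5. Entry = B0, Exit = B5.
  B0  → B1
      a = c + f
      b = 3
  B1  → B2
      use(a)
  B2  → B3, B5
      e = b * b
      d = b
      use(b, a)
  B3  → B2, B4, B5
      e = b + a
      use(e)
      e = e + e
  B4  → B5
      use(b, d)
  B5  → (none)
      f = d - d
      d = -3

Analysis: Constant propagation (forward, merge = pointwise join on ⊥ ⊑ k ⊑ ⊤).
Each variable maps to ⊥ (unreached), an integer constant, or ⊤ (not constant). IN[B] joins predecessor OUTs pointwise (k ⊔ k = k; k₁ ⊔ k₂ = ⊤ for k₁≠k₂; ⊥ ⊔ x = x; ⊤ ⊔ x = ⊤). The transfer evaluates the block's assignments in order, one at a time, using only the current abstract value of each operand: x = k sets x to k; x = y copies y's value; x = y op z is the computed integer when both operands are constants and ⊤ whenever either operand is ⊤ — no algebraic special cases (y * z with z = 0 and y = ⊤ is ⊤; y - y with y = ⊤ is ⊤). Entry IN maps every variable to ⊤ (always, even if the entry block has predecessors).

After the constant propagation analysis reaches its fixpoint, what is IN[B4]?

Converged values:
  B0:  IN=(all ⊤)  OUT={b:3; rest ⊤}
  B1:  IN={b:3; rest ⊤}  OUT={b:3; rest ⊤}
  B2:  IN={b:3; rest ⊤}  OUT={b:3, d:3, e:9; rest ⊤}
  B3:  IN={b:3, d:3, e:9; rest ⊤}  OUT={b:3, d:3; rest ⊤}
  B4:  IN={b:3, d:3; rest ⊤}  OUT={b:3, d:3; rest ⊤}
  B5:  IN={b:3, d:3; rest ⊤}  OUT={b:3, d:-3, f:0; rest ⊤}

Merge at B4: IN[B4] = OUT[B3] = {a: ⊤, b: 3, c: ⊤, d: 3, e: ⊤, f: ⊤}

Answer: {a: ⊤, b: 3, c: ⊤, d: 3, e: ⊤, f: ⊤}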